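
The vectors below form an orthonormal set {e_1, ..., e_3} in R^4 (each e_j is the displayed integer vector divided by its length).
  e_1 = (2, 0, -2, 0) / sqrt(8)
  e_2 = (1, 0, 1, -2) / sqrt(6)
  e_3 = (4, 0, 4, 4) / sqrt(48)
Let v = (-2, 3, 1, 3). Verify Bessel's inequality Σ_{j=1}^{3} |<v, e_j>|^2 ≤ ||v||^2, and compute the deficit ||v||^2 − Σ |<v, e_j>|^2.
Σ |<v, e_j>|^2 = 14; ||v||^2 = 23; deficit = 9

Write each e_j = u_j / sqrt(<u_j, u_j>) where u_j is the displayed integer vector. Then <v, e_j> = <v, u_j> / sqrt(<u_j, u_j>), so |<v, e_j>|^2 = <v, u_j>^2 / <u_j, u_j>.
Coefficients: <v, e_1> = -6/sqrt(8), <v, e_2> = -7/sqrt(6), <v, e_3> = 8/sqrt(48).
Square and sum: Σ |<v, e_j>|^2 = 14.
Compute ||v||^2 = v·v = 23.
Deficit = 23 − 14 = 9 ≥ 0, confirming Bessel's inequality. (The deficit equals ||v − Σ <v,e_j> e_j||^2, the squared distance from v to span{e_j}.)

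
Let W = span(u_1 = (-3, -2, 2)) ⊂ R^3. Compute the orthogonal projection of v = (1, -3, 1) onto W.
proj_W(v) = (-15/17, -10/17, 10/17)

Set up U = [u_1 | ... | u_1] ∈ R^(3×1). The projector onto W = col(U) is P = U (U^T U)^(-1) U^T.
Compute U^T U =
  [17],
and U^T v = (5).
Solve U^T U · c = U^T v for the coefficients: c = (5/17). The projection is proj_W(v) = U c.
Check: (v - proj_W(v)) · u_1 = 0  (should be 0).
Result: proj_W(v) = (-15/17, -10/17, 10/17).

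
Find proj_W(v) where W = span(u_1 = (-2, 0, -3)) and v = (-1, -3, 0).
proj_W(v) = (-4/13, 0, -6/13)

Set up U = [u_1 | ... | u_1] ∈ R^(3×1). The projector onto W = col(U) is P = U (U^T U)^(-1) U^T.
Compute U^T U =
  [13],
and U^T v = (2).
Solve U^T U · c = U^T v for the coefficients: c = (2/13). The projection is proj_W(v) = U c.
Check: (v - proj_W(v)) · u_1 = 0  (should be 0).
Result: proj_W(v) = (-4/13, 0, -6/13).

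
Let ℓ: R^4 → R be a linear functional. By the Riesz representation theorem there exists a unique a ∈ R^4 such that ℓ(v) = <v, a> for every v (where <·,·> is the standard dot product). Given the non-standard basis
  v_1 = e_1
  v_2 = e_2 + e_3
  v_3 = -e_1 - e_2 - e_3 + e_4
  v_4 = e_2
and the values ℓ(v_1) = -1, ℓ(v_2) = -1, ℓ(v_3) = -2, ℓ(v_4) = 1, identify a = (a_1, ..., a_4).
a = (-1, 1, -2, -4)

Write a = (a_1, ..., a_4) in the standard basis. For each basis vector v_i, ℓ(v_i) = <v_i, a> is a linear equation in the a_j's. Collect the n equations into a matrix system V a = ℓ, where row i of V is v_i (expressed in the standard basis). Since V is invertible (lower-triangular with 1s on the diagonal, up to permutation), solve by back-substitution:
  V =
[[1, 0, 0, 0],
 [0, 1, 1, 0],
 [-1, -1, -1, 1],
 [0, 1, 0, 0]]
  V a = (-1, -1, -2, 1)
Solving gives a = (-1, 1, -2, -4).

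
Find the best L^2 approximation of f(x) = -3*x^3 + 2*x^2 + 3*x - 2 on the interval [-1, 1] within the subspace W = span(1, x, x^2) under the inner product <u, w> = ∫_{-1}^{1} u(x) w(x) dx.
g(x) = 2*x^2 + 6*x/5 - 2

The best approximation g ∈ W is the orthogonal projection of f onto W. Writing g = a_0 + a_1 x + a_2 x^2, the coefficients solve the normal equations G · a = b where
  G_{ij} = <φ_i, φ_j> and b_i = <f, φ_i>, with φ_0 = 1, φ_1 = x, φ_2 = x^2.
G =
  [2, 0, 2/3]
  [0, 2/3, 0]
  [2/3, 0, 2/5],
b = (-8/3, 4/5, -8/15).
Solving gives a_0 = -2, a_1 = 6/5, a_2 = 2, so
  g(x) = 2*x^2 + 6*x/5 - 2.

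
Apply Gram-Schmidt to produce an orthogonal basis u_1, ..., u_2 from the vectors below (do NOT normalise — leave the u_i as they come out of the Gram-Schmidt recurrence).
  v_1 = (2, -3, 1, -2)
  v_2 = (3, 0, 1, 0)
Orthogonal basis:
  u_1 = (2, -3, 1, -2)
  u_2 = (20/9, 7/6, 11/18, 7/9)

Apply the Gram-Schmidt recurrence
  u_1 = v_1
  u_i = v_i − Σ_{j<i} ((v_i · u_j) / (u_j · u_j)) · u_j.

Step by step this gives:
  u_1 = (2, -3, 1, -2)
  u_2 = (20/9, 7/6, 11/18, 7/9)

Orthogonality check:
  u_2 · u_1 = 0 (should be 0)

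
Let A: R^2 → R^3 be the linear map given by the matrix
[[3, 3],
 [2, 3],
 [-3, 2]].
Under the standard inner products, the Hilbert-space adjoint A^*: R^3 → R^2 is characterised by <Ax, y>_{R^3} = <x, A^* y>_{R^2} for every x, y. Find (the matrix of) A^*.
A^* = A^T =
[[3, 2, -3],
 [3, 3, 2]]

For real matrices with standard dot products, the defining identity <Ax, y> = <x, A^* y> gives (Ax)^T y = x^T (A^*) y, i.e. x^T A^T y = x^T (A^*) y. Since this holds for all x, y, we must have A^* = A^T. Therefore
A^* =
[[3, 2, -3],
 [3, 3, 2]].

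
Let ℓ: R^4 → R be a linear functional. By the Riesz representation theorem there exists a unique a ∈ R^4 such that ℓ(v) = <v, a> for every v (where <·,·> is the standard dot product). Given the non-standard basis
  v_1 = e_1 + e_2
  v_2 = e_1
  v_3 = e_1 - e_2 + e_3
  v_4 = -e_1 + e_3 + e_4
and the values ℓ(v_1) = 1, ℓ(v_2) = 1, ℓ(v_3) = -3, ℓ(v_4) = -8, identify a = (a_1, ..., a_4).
a = (1, 0, -4, -3)

Write a = (a_1, ..., a_4) in the standard basis. For each basis vector v_i, ℓ(v_i) = <v_i, a> is a linear equation in the a_j's. Collect the n equations into a matrix system V a = ℓ, where row i of V is v_i (expressed in the standard basis). Since V is invertible (lower-triangular with 1s on the diagonal, up to permutation), solve by back-substitution:
  V =
[[1, 1, 0, 0],
 [1, 0, 0, 0],
 [1, -1, 1, 0],
 [-1, 0, 1, 1]]
  V a = (1, 1, -3, -8)
Solving gives a = (1, 0, -4, -3).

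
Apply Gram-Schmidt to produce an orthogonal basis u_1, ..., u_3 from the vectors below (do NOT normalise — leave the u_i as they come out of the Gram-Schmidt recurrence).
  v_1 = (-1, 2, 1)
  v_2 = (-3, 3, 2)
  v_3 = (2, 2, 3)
Orthogonal basis:
  u_1 = (-1, 2, 1)
  u_2 = (-7/6, -2/3, 1/6)
  u_3 = (9/11, -9/11, 27/11)

Apply the Gram-Schmidt recurrence
  u_1 = v_1
  u_i = v_i − Σ_{j<i} ((v_i · u_j) / (u_j · u_j)) · u_j.

Step by step this gives:
  u_1 = (-1, 2, 1)
  u_2 = (-7/6, -2/3, 1/6)
  u_3 = (9/11, -9/11, 27/11)

Orthogonality check:
  u_2 · u_1 = 0 (should be 0)
  u_3 · u_1 = 0 (should be 0)
  u_3 · u_2 = 0 (should be 0)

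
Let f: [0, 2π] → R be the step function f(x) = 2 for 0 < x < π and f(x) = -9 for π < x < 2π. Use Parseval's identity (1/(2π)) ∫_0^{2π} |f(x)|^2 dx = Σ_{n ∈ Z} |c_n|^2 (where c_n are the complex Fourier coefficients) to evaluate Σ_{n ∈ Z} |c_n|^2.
Σ |c_n|^2 = 85/2

Parseval equates the L^2 energy of f (normalised by 1/(2π)) with the ℓ^2 sum of its Fourier coefficients: (1/(2π)) ∫_0^{2π} |f|^2 = Σ |c_n|^2.
Compute the left side: (1/(2π)) [∫_0^π 2^2 dx + ∫_π^{2π} (-9)^2 dx] = (1/(2π)) · (4π + 81π) = (4 + 81)/2 = 85/2.
So Σ_{n ∈ Z} |c_n|^2 = 85/2.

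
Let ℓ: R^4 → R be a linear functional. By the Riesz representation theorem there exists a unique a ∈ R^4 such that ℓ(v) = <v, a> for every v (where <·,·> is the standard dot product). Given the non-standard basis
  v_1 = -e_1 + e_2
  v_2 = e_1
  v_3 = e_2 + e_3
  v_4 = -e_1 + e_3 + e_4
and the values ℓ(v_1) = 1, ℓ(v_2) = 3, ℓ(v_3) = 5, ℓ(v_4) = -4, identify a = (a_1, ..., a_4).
a = (3, 4, 1, -2)

Write a = (a_1, ..., a_4) in the standard basis. For each basis vector v_i, ℓ(v_i) = <v_i, a> is a linear equation in the a_j's. Collect the n equations into a matrix system V a = ℓ, where row i of V is v_i (expressed in the standard basis). Since V is invertible (lower-triangular with 1s on the diagonal, up to permutation), solve by back-substitution:
  V =
[[-1, 1, 0, 0],
 [1, 0, 0, 0],
 [0, 1, 1, 0],
 [-1, 0, 1, 1]]
  V a = (1, 3, 5, -4)
Solving gives a = (3, 4, 1, -2).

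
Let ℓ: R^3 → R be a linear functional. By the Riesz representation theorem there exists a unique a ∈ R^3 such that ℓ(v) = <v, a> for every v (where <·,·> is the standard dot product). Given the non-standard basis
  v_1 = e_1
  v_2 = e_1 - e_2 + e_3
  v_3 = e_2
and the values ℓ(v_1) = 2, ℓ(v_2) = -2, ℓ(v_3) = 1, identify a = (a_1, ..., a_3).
a = (2, 1, -3)

Write a = (a_1, ..., a_3) in the standard basis. For each basis vector v_i, ℓ(v_i) = <v_i, a> is a linear equation in the a_j's. Collect the n equations into a matrix system V a = ℓ, where row i of V is v_i (expressed in the standard basis). Since V is invertible (lower-triangular with 1s on the diagonal, up to permutation), solve by back-substitution:
  V =
[[1, 0, 0],
 [1, -1, 1],
 [0, 1, 0]]
  V a = (2, -2, 1)
Solving gives a = (2, 1, -3).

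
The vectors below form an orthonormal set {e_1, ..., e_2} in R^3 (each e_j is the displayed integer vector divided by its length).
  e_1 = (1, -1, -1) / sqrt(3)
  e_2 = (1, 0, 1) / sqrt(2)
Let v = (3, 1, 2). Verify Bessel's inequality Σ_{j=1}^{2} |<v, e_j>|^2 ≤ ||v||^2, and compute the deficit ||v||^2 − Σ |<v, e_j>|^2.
Σ |<v, e_j>|^2 = 25/2; ||v||^2 = 14; deficit = 3/2

Write each e_j = u_j / sqrt(<u_j, u_j>) where u_j is the displayed integer vector. Then <v, e_j> = <v, u_j> / sqrt(<u_j, u_j>), so |<v, e_j>|^2 = <v, u_j>^2 / <u_j, u_j>.
Coefficients: <v, e_1> = 0/sqrt(3), <v, e_2> = 5/sqrt(2).
Square and sum: Σ |<v, e_j>|^2 = 25/2.
Compute ||v||^2 = v·v = 14.
Deficit = 14 − 25/2 = 3/2 ≥ 0, confirming Bessel's inequality. (The deficit equals ||v − Σ <v,e_j> e_j||^2, the squared distance from v to span{e_j}.)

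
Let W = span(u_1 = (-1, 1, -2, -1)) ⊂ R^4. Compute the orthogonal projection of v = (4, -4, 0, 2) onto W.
proj_W(v) = (10/7, -10/7, 20/7, 10/7)

Set up U = [u_1 | ... | u_1] ∈ R^(4×1). The projector onto W = col(U) is P = U (U^T U)^(-1) U^T.
Compute U^T U =
  [7],
and U^T v = (-10).
Solve U^T U · c = U^T v for the coefficients: c = (-10/7). The projection is proj_W(v) = U c.
Check: (v - proj_W(v)) · u_1 = 0  (should be 0).
Result: proj_W(v) = (10/7, -10/7, 20/7, 10/7).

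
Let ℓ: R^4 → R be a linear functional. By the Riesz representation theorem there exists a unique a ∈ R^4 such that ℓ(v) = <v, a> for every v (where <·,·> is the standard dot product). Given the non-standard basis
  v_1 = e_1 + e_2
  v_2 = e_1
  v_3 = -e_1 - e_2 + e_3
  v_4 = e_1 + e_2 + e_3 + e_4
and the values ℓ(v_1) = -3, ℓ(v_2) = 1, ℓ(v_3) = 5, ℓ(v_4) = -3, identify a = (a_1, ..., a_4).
a = (1, -4, 2, -2)

Write a = (a_1, ..., a_4) in the standard basis. For each basis vector v_i, ℓ(v_i) = <v_i, a> is a linear equation in the a_j's. Collect the n equations into a matrix system V a = ℓ, where row i of V is v_i (expressed in the standard basis). Since V is invertible (lower-triangular with 1s on the diagonal, up to permutation), solve by back-substitution:
  V =
[[1, 1, 0, 0],
 [1, 0, 0, 0],
 [-1, -1, 1, 0],
 [1, 1, 1, 1]]
  V a = (-3, 1, 5, -3)
Solving gives a = (1, -4, 2, -2).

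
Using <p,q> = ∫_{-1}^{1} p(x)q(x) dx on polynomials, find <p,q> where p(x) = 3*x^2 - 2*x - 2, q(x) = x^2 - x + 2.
<p,q> = -14/5

Expand the product: p(x)·q(x) = 3*x^4 - 5*x^3 + 6*x^2 - 2*x - 4.
∫_{-1}^{1} of each monomial x^k gives [2/(k+1) if k even, 0 if k odd]. Integrating term-by-term (or equivalently evaluating the antiderivative F(x) = 3*x^5/5 - 5*x^4/4 + 2*x^3 - x^2 - 4*x at the endpoints):
  F(1) − F(−1) = -73/20 − (-17/20) = -14/5.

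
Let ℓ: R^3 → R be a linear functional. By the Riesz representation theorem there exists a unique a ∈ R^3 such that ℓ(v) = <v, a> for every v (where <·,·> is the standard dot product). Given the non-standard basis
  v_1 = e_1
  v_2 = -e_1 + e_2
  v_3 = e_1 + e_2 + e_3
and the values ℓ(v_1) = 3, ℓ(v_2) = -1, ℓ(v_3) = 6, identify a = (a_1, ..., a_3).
a = (3, 2, 1)

Write a = (a_1, ..., a_3) in the standard basis. For each basis vector v_i, ℓ(v_i) = <v_i, a> is a linear equation in the a_j's. Collect the n equations into a matrix system V a = ℓ, where row i of V is v_i (expressed in the standard basis). Since V is invertible (lower-triangular with 1s on the diagonal, up to permutation), solve by back-substitution:
  V =
[[1, 0, 0],
 [-1, 1, 0],
 [1, 1, 1]]
  V a = (3, -1, 6)
Solving gives a = (3, 2, 1).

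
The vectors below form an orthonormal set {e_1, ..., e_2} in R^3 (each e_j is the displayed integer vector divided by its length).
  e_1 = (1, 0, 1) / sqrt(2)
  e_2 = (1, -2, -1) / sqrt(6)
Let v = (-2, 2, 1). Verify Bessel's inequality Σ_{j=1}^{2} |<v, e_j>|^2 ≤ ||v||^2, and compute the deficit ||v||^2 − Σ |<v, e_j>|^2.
Σ |<v, e_j>|^2 = 26/3; ||v||^2 = 9; deficit = 1/3

Write each e_j = u_j / sqrt(<u_j, u_j>) where u_j is the displayed integer vector. Then <v, e_j> = <v, u_j> / sqrt(<u_j, u_j>), so |<v, e_j>|^2 = <v, u_j>^2 / <u_j, u_j>.
Coefficients: <v, e_1> = -1/sqrt(2), <v, e_2> = -7/sqrt(6).
Square and sum: Σ |<v, e_j>|^2 = 26/3.
Compute ||v||^2 = v·v = 9.
Deficit = 9 − 26/3 = 1/3 ≥ 0, confirming Bessel's inequality. (The deficit equals ||v − Σ <v,e_j> e_j||^2, the squared distance from v to span{e_j}.)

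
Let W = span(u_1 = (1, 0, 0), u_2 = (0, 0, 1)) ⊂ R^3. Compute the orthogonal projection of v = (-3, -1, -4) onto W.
proj_W(v) = (-3, 0, -4)

Set up U = [u_1 | ... | u_2] ∈ R^(3×2). The projector onto W = col(U) is P = U (U^T U)^(-1) U^T.
Compute U^T U =
  [1, 0]
  [0, 1],
and U^T v = (-3, -4).
Solve U^T U · c = U^T v for the coefficients: c = (-3, -4). The projection is proj_W(v) = U c.
Check: (v - proj_W(v)) · u_1 = 0  (should be 0).
Check: (v - proj_W(v)) · u_2 = 0  (should be 0).
Result: proj_W(v) = (-3, 0, -4).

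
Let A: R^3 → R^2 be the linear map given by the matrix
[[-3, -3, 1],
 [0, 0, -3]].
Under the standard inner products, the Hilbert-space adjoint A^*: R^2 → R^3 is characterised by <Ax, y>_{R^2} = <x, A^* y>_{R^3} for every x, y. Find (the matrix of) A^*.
A^* = A^T =
[[-3, 0],
 [-3, 0],
 [1, -3]]

For real matrices with standard dot products, the defining identity <Ax, y> = <x, A^* y> gives (Ax)^T y = x^T (A^*) y, i.e. x^T A^T y = x^T (A^*) y. Since this holds for all x, y, we must have A^* = A^T. Therefore
A^* =
[[-3, 0],
 [-3, 0],
 [1, -3]].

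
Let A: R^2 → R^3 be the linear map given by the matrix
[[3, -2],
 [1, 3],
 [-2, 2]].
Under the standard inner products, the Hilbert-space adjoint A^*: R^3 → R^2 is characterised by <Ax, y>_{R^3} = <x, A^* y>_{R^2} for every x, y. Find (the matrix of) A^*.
A^* = A^T =
[[3, 1, -2],
 [-2, 3, 2]]

For real matrices with standard dot products, the defining identity <Ax, y> = <x, A^* y> gives (Ax)^T y = x^T (A^*) y, i.e. x^T A^T y = x^T (A^*) y. Since this holds for all x, y, we must have A^* = A^T. Therefore
A^* =
[[3, 1, -2],
 [-2, 3, 2]].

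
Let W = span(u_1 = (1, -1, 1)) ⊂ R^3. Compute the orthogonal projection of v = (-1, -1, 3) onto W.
proj_W(v) = (1, -1, 1)

Set up U = [u_1 | ... | u_1] ∈ R^(3×1). The projector onto W = col(U) is P = U (U^T U)^(-1) U^T.
Compute U^T U =
  [3],
and U^T v = (3).
Solve U^T U · c = U^T v for the coefficients: c = (1). The projection is proj_W(v) = U c.
Check: (v - proj_W(v)) · u_1 = 0  (should be 0).
Result: proj_W(v) = (1, -1, 1).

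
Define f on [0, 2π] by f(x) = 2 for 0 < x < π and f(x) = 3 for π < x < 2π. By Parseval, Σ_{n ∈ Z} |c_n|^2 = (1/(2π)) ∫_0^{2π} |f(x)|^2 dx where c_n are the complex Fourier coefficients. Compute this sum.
Σ |c_n|^2 = 13/2

Parseval equates the L^2 energy of f (normalised by 1/(2π)) with the ℓ^2 sum of its Fourier coefficients: (1/(2π)) ∫_0^{2π} |f|^2 = Σ |c_n|^2.
Compute the left side: (1/(2π)) [∫_0^π 2^2 dx + ∫_π^{2π} 3^2 dx] = (1/(2π)) · (4π + 9π) = (4 + 9)/2 = 13/2.
So Σ_{n ∈ Z} |c_n|^2 = 13/2.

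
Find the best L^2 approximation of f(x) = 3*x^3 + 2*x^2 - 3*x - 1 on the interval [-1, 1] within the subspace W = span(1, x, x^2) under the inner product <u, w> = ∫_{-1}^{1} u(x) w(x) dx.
g(x) = 2*x^2 - 6*x/5 - 1

The best approximation g ∈ W is the orthogonal projection of f onto W. Writing g = a_0 + a_1 x + a_2 x^2, the coefficients solve the normal equations G · a = b where
  G_{ij} = <φ_i, φ_j> and b_i = <f, φ_i>, with φ_0 = 1, φ_1 = x, φ_2 = x^2.
G =
  [2, 0, 2/3]
  [0, 2/3, 0]
  [2/3, 0, 2/5],
b = (-2/3, -4/5, 2/15).
Solving gives a_0 = -1, a_1 = -6/5, a_2 = 2, so
  g(x) = 2*x^2 - 6*x/5 - 1.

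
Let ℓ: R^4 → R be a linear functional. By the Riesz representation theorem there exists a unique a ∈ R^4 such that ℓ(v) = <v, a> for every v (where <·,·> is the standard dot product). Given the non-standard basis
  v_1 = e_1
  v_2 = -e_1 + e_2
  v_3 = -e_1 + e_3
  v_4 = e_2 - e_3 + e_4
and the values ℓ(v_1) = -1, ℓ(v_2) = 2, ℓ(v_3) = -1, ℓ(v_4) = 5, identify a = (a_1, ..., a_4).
a = (-1, 1, -2, 2)

Write a = (a_1, ..., a_4) in the standard basis. For each basis vector v_i, ℓ(v_i) = <v_i, a> is a linear equation in the a_j's. Collect the n equations into a matrix system V a = ℓ, where row i of V is v_i (expressed in the standard basis). Since V is invertible (lower-triangular with 1s on the diagonal, up to permutation), solve by back-substitution:
  V =
[[1, 0, 0, 0],
 [-1, 1, 0, 0],
 [-1, 0, 1, 0],
 [0, 1, -1, 1]]
  V a = (-1, 2, -1, 5)
Solving gives a = (-1, 1, -2, 2).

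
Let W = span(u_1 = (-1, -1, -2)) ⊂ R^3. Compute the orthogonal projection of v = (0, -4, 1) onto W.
proj_W(v) = (-1/3, -1/3, -2/3)

Set up U = [u_1 | ... | u_1] ∈ R^(3×1). The projector onto W = col(U) is P = U (U^T U)^(-1) U^T.
Compute U^T U =
  [6],
and U^T v = (2).
Solve U^T U · c = U^T v for the coefficients: c = (1/3). The projection is proj_W(v) = U c.
Check: (v - proj_W(v)) · u_1 = 0  (should be 0).
Result: proj_W(v) = (-1/3, -1/3, -2/3).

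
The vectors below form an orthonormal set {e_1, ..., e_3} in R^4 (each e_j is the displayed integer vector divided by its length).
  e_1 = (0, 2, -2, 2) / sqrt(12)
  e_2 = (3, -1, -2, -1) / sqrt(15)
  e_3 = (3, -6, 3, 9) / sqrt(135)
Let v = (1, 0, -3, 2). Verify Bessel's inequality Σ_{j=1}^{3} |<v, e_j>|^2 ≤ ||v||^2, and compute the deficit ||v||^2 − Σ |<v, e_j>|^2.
Σ |<v, e_j>|^2 = 38/3; ||v||^2 = 14; deficit = 4/3

Write each e_j = u_j / sqrt(<u_j, u_j>) where u_j is the displayed integer vector. Then <v, e_j> = <v, u_j> / sqrt(<u_j, u_j>), so |<v, e_j>|^2 = <v, u_j>^2 / <u_j, u_j>.
Coefficients: <v, e_1> = 10/sqrt(12), <v, e_2> = 7/sqrt(15), <v, e_3> = 12/sqrt(135).
Square and sum: Σ |<v, e_j>|^2 = 38/3.
Compute ||v||^2 = v·v = 14.
Deficit = 14 − 38/3 = 4/3 ≥ 0, confirming Bessel's inequality. (The deficit equals ||v − Σ <v,e_j> e_j||^2, the squared distance from v to span{e_j}.)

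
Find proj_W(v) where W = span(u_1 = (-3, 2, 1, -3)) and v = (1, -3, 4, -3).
proj_W(v) = (-12/23, 8/23, 4/23, -12/23)

Set up U = [u_1 | ... | u_1] ∈ R^(4×1). The projector onto W = col(U) is P = U (U^T U)^(-1) U^T.
Compute U^T U =
  [23],
and U^T v = (4).
Solve U^T U · c = U^T v for the coefficients: c = (4/23). The projection is proj_W(v) = U c.
Check: (v - proj_W(v)) · u_1 = 0  (should be 0).
Result: proj_W(v) = (-12/23, 8/23, 4/23, -12/23).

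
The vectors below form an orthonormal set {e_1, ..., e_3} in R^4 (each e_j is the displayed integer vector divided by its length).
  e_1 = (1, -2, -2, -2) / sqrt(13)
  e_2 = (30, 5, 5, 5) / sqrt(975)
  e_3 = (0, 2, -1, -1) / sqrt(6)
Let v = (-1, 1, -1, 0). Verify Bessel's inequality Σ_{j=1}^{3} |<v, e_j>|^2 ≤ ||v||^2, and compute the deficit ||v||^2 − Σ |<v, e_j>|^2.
Σ |<v, e_j>|^2 = 5/2; ||v||^2 = 3; deficit = 1/2

Write each e_j = u_j / sqrt(<u_j, u_j>) where u_j is the displayed integer vector. Then <v, e_j> = <v, u_j> / sqrt(<u_j, u_j>), so |<v, e_j>|^2 = <v, u_j>^2 / <u_j, u_j>.
Coefficients: <v, e_1> = -1/sqrt(13), <v, e_2> = -30/sqrt(975), <v, e_3> = 3/sqrt(6).
Square and sum: Σ |<v, e_j>|^2 = 5/2.
Compute ||v||^2 = v·v = 3.
Deficit = 3 − 5/2 = 1/2 ≥ 0, confirming Bessel's inequality. (The deficit equals ||v − Σ <v,e_j> e_j||^2, the squared distance from v to span{e_j}.)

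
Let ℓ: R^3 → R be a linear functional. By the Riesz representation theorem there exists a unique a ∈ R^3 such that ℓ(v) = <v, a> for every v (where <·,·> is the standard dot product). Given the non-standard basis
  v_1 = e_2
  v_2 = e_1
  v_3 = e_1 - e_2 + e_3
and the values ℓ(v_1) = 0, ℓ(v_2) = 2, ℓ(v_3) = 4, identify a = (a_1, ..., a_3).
a = (2, 0, 2)

Write a = (a_1, ..., a_3) in the standard basis. For each basis vector v_i, ℓ(v_i) = <v_i, a> is a linear equation in the a_j's. Collect the n equations into a matrix system V a = ℓ, where row i of V is v_i (expressed in the standard basis). Since V is invertible (lower-triangular with 1s on the diagonal, up to permutation), solve by back-substitution:
  V =
[[0, 1, 0],
 [1, 0, 0],
 [1, -1, 1]]
  V a = (0, 2, 4)
Solving gives a = (2, 0, 2).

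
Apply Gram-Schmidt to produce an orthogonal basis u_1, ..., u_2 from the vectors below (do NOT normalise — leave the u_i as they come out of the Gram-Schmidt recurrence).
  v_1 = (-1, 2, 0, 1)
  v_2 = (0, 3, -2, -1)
Orthogonal basis:
  u_1 = (-1, 2, 0, 1)
  u_2 = (5/6, 4/3, -2, -11/6)

Apply the Gram-Schmidt recurrence
  u_1 = v_1
  u_i = v_i − Σ_{j<i} ((v_i · u_j) / (u_j · u_j)) · u_j.

Step by step this gives:
  u_1 = (-1, 2, 0, 1)
  u_2 = (5/6, 4/3, -2, -11/6)

Orthogonality check:
  u_2 · u_1 = 0 (should be 0)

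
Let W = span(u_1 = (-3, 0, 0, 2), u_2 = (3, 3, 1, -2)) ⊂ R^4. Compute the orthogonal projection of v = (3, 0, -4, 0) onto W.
proj_W(v) = (27/13, -6/5, -2/5, -18/13)

Set up U = [u_1 | ... | u_2] ∈ R^(4×2). The projector onto W = col(U) is P = U (U^T U)^(-1) U^T.
Compute U^T U =
  [13, -13]
  [-13, 23],
and U^T v = (-9, 5).
Solve U^T U · c = U^T v for the coefficients: c = (-71/65, -2/5). The projection is proj_W(v) = U c.
Check: (v - proj_W(v)) · u_1 = 0  (should be 0).
Check: (v - proj_W(v)) · u_2 = 0  (should be 0).
Result: proj_W(v) = (27/13, -6/5, -2/5, -18/13).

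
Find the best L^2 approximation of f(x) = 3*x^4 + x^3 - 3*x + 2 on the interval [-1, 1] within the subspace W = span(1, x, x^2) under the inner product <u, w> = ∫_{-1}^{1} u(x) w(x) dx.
g(x) = 18*x^2/7 - 12*x/5 + 61/35

The best approximation g ∈ W is the orthogonal projection of f onto W. Writing g = a_0 + a_1 x + a_2 x^2, the coefficients solve the normal equations G · a = b where
  G_{ij} = <φ_i, φ_j> and b_i = <f, φ_i>, with φ_0 = 1, φ_1 = x, φ_2 = x^2.
G =
  [2, 0, 2/3]
  [0, 2/3, 0]
  [2/3, 0, 2/5],
b = (26/5, -8/5, 46/21).
Solving gives a_0 = 61/35, a_1 = -12/5, a_2 = 18/7, so
  g(x) = 18*x^2/7 - 12*x/5 + 61/35.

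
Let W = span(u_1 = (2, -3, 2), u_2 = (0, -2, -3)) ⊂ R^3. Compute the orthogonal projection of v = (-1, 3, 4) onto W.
proj_W(v) = (-6/17, 729/221, 840/221)

Set up U = [u_1 | ... | u_2] ∈ R^(3×2). The projector onto W = col(U) is P = U (U^T U)^(-1) U^T.
Compute U^T U =
  [17, 0]
  [0, 13],
and U^T v = (-3, -18).
Solve U^T U · c = U^T v for the coefficients: c = (-3/17, -18/13). The projection is proj_W(v) = U c.
Check: (v - proj_W(v)) · u_1 = 0  (should be 0).
Check: (v - proj_W(v)) · u_2 = 0  (should be 0).
Result: proj_W(v) = (-6/17, 729/221, 840/221).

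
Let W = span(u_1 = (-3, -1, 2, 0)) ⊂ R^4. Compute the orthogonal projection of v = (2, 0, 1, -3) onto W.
proj_W(v) = (6/7, 2/7, -4/7, 0)

Set up U = [u_1 | ... | u_1] ∈ R^(4×1). The projector onto W = col(U) is P = U (U^T U)^(-1) U^T.
Compute U^T U =
  [14],
and U^T v = (-4).
Solve U^T U · c = U^T v for the coefficients: c = (-2/7). The projection is proj_W(v) = U c.
Check: (v - proj_W(v)) · u_1 = 0  (should be 0).
Result: proj_W(v) = (6/7, 2/7, -4/7, 0).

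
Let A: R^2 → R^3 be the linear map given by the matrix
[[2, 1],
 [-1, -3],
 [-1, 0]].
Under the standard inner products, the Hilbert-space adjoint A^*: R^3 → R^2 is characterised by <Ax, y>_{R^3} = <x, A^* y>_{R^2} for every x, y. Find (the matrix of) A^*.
A^* = A^T =
[[2, -1, -1],
 [1, -3, 0]]

For real matrices with standard dot products, the defining identity <Ax, y> = <x, A^* y> gives (Ax)^T y = x^T (A^*) y, i.e. x^T A^T y = x^T (A^*) y. Since this holds for all x, y, we must have A^* = A^T. Therefore
A^* =
[[2, -1, -1],
 [1, -3, 0]].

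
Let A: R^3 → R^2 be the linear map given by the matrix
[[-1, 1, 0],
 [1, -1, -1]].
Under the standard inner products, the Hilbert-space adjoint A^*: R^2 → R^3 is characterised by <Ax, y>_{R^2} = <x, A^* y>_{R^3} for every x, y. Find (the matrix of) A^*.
A^* = A^T =
[[-1, 1],
 [1, -1],
 [0, -1]]

For real matrices with standard dot products, the defining identity <Ax, y> = <x, A^* y> gives (Ax)^T y = x^T (A^*) y, i.e. x^T A^T y = x^T (A^*) y. Since this holds for all x, y, we must have A^* = A^T. Therefore
A^* =
[[-1, 1],
 [1, -1],
 [0, -1]].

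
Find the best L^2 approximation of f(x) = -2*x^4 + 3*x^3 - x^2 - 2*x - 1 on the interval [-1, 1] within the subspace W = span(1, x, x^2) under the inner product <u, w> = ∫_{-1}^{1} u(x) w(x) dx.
g(x) = -19*x^2/7 - x/5 - 29/35

The best approximation g ∈ W is the orthogonal projection of f onto W. Writing g = a_0 + a_1 x + a_2 x^2, the coefficients solve the normal equations G · a = b where
  G_{ij} = <φ_i, φ_j> and b_i = <f, φ_i>, with φ_0 = 1, φ_1 = x, φ_2 = x^2.
G =
  [2, 0, 2/3]
  [0, 2/3, 0]
  [2/3, 0, 2/5],
b = (-52/15, -2/15, -172/105).
Solving gives a_0 = -29/35, a_1 = -1/5, a_2 = -19/7, so
  g(x) = -19*x^2/7 - x/5 - 29/35.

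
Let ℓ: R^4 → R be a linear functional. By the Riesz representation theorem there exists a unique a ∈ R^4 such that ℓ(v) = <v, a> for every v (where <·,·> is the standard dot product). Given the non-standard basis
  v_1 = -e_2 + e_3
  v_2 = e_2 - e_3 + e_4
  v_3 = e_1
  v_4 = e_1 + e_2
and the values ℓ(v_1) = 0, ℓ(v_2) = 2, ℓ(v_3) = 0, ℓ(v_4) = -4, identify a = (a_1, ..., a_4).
a = (0, -4, -4, 2)

Write a = (a_1, ..., a_4) in the standard basis. For each basis vector v_i, ℓ(v_i) = <v_i, a> is a linear equation in the a_j's. Collect the n equations into a matrix system V a = ℓ, where row i of V is v_i (expressed in the standard basis). Since V is invertible (lower-triangular with 1s on the diagonal, up to permutation), solve by back-substitution:
  V =
[[0, -1, 1, 0],
 [0, 1, -1, 1],
 [1, 0, 0, 0],
 [1, 1, 0, 0]]
  V a = (0, 2, 0, -4)
Solving gives a = (0, -4, -4, 2).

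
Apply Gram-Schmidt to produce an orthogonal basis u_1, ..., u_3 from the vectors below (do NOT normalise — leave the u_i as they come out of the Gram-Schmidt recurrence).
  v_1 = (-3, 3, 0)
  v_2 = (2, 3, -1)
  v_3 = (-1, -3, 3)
Orthogonal basis:
  u_1 = (-3, 3, 0)
  u_2 = (5/2, 5/2, -1)
  u_3 = (11/27, 11/27, 55/27)

Apply the Gram-Schmidt recurrence
  u_1 = v_1
  u_i = v_i − Σ_{j<i} ((v_i · u_j) / (u_j · u_j)) · u_j.

Step by step this gives:
  u_1 = (-3, 3, 0)
  u_2 = (5/2, 5/2, -1)
  u_3 = (11/27, 11/27, 55/27)

Orthogonality check:
  u_2 · u_1 = 0 (should be 0)
  u_3 · u_1 = 0 (should be 0)
  u_3 · u_2 = 0 (should be 0)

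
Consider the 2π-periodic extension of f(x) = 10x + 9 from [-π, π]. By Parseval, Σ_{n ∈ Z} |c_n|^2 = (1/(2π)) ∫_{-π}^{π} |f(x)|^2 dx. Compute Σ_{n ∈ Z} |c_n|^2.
Σ |c_n|^2 = 100π^2/3 + 81

Expand and integrate term by term over [-π, π]:
  ∫ (10x)^2 dx = 100·(2π^3/3); ∫ 2·10·(9)·x dx = 0 (odd integrand); ∫ 9^2 dx = 81·2π.
So (1/(2π)) ∫_{-π}^{π} (10x + 9)^2 dx = 100π^2/3 + 81 = 100π^2/3 + 81.
Parseval ⇒ Σ |c_n|^2 = 100π^2/3 + 81.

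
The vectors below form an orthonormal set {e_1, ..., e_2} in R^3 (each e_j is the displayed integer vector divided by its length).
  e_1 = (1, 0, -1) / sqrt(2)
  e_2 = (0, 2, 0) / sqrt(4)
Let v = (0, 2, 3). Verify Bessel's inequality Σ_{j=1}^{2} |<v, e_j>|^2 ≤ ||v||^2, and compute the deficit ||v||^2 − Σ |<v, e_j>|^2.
Σ |<v, e_j>|^2 = 17/2; ||v||^2 = 13; deficit = 9/2

Write each e_j = u_j / sqrt(<u_j, u_j>) where u_j is the displayed integer vector. Then <v, e_j> = <v, u_j> / sqrt(<u_j, u_j>), so |<v, e_j>|^2 = <v, u_j>^2 / <u_j, u_j>.
Coefficients: <v, e_1> = -3/sqrt(2), <v, e_2> = 4/sqrt(4).
Square and sum: Σ |<v, e_j>|^2 = 17/2.
Compute ||v||^2 = v·v = 13.
Deficit = 13 − 17/2 = 9/2 ≥ 0, confirming Bessel's inequality. (The deficit equals ||v − Σ <v,e_j> e_j||^2, the squared distance from v to span{e_j}.)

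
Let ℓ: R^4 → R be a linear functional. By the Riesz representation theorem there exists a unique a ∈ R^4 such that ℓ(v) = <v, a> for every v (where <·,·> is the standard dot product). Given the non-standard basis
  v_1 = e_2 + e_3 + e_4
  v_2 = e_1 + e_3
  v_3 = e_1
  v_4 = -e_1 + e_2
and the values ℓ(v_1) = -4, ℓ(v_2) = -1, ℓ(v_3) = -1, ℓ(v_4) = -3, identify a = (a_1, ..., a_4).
a = (-1, -4, 0, 0)

Write a = (a_1, ..., a_4) in the standard basis. For each basis vector v_i, ℓ(v_i) = <v_i, a> is a linear equation in the a_j's. Collect the n equations into a matrix system V a = ℓ, where row i of V is v_i (expressed in the standard basis). Since V is invertible (lower-triangular with 1s on the diagonal, up to permutation), solve by back-substitution:
  V =
[[0, 1, 1, 1],
 [1, 0, 1, 0],
 [1, 0, 0, 0],
 [-1, 1, 0, 0]]
  V a = (-4, -1, -1, -3)
Solving gives a = (-1, -4, 0, 0).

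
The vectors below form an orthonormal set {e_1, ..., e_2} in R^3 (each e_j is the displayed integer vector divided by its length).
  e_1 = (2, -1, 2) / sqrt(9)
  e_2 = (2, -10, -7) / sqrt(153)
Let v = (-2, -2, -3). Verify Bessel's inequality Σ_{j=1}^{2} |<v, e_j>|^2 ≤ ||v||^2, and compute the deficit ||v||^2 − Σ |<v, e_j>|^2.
Σ |<v, e_j>|^2 = 273/17; ||v||^2 = 17; deficit = 16/17

Write each e_j = u_j / sqrt(<u_j, u_j>) where u_j is the displayed integer vector. Then <v, e_j> = <v, u_j> / sqrt(<u_j, u_j>), so |<v, e_j>|^2 = <v, u_j>^2 / <u_j, u_j>.
Coefficients: <v, e_1> = -8/sqrt(9), <v, e_2> = 37/sqrt(153).
Square and sum: Σ |<v, e_j>|^2 = 273/17.
Compute ||v||^2 = v·v = 17.
Deficit = 17 − 273/17 = 16/17 ≥ 0, confirming Bessel's inequality. (The deficit equals ||v − Σ <v,e_j> e_j||^2, the squared distance from v to span{e_j}.)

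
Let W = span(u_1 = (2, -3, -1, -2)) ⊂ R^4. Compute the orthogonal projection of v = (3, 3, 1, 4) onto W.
proj_W(v) = (-4/3, 2, 2/3, 4/3)

Set up U = [u_1 | ... | u_1] ∈ R^(4×1). The projector onto W = col(U) is P = U (U^T U)^(-1) U^T.
Compute U^T U =
  [18],
and U^T v = (-12).
Solve U^T U · c = U^T v for the coefficients: c = (-2/3). The projection is proj_W(v) = U c.
Check: (v - proj_W(v)) · u_1 = 0  (should be 0).
Result: proj_W(v) = (-4/3, 2, 2/3, 4/3).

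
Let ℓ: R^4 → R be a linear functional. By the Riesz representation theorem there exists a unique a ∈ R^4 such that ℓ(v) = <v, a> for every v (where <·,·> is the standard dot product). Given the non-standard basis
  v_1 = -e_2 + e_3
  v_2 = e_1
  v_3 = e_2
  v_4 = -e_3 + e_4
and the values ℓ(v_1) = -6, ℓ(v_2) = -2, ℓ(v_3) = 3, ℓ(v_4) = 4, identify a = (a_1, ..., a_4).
a = (-2, 3, -3, 1)

Write a = (a_1, ..., a_4) in the standard basis. For each basis vector v_i, ℓ(v_i) = <v_i, a> is a linear equation in the a_j's. Collect the n equations into a matrix system V a = ℓ, where row i of V is v_i (expressed in the standard basis). Since V is invertible (lower-triangular with 1s on the diagonal, up to permutation), solve by back-substitution:
  V =
[[0, -1, 1, 0],
 [1, 0, 0, 0],
 [0, 1, 0, 0],
 [0, 0, -1, 1]]
  V a = (-6, -2, 3, 4)
Solving gives a = (-2, 3, -3, 1).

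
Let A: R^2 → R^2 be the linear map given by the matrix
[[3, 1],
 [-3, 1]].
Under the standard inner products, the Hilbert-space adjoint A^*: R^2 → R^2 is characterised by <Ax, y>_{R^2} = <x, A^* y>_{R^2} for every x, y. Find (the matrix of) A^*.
A^* = A^T =
[[3, -3],
 [1, 1]]

For real matrices with standard dot products, the defining identity <Ax, y> = <x, A^* y> gives (Ax)^T y = x^T (A^*) y, i.e. x^T A^T y = x^T (A^*) y. Since this holds for all x, y, we must have A^* = A^T. Therefore
A^* =
[[3, -3],
 [1, 1]].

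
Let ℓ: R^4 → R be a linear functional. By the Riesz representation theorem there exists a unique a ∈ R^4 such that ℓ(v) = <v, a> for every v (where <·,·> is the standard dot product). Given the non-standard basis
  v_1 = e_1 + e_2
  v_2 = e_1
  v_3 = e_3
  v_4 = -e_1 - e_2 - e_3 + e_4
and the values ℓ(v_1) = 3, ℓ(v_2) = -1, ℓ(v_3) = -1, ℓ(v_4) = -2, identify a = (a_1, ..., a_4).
a = (-1, 4, -1, 0)

Write a = (a_1, ..., a_4) in the standard basis. For each basis vector v_i, ℓ(v_i) = <v_i, a> is a linear equation in the a_j's. Collect the n equations into a matrix system V a = ℓ, where row i of V is v_i (expressed in the standard basis). Since V is invertible (lower-triangular with 1s on the diagonal, up to permutation), solve by back-substitution:
  V =
[[1, 1, 0, 0],
 [1, 0, 0, 0],
 [0, 0, 1, 0],
 [-1, -1, -1, 1]]
  V a = (3, -1, -1, -2)
Solving gives a = (-1, 4, -1, 0).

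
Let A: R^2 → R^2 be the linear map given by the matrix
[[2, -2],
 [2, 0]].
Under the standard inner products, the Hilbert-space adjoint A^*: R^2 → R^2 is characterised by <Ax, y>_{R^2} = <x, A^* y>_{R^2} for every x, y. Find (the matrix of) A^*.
A^* = A^T =
[[2, 2],
 [-2, 0]]

For real matrices with standard dot products, the defining identity <Ax, y> = <x, A^* y> gives (Ax)^T y = x^T (A^*) y, i.e. x^T A^T y = x^T (A^*) y. Since this holds for all x, y, we must have A^* = A^T. Therefore
A^* =
[[2, 2],
 [-2, 0]].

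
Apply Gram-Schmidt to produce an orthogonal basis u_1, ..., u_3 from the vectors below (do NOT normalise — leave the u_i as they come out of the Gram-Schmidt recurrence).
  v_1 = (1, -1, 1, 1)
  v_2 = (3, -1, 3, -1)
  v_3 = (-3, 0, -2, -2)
Orthogonal basis:
  u_1 = (1, -1, 1, 1)
  u_2 = (3/2, 1/2, 3/2, -5/2)
  u_3 = (-10/11, -18/11, 1/11, -9/11)

Apply the Gram-Schmidt recurrence
  u_1 = v_1
  u_i = v_i − Σ_{j<i} ((v_i · u_j) / (u_j · u_j)) · u_j.

Step by step this gives:
  u_1 = (1, -1, 1, 1)
  u_2 = (3/2, 1/2, 3/2, -5/2)
  u_3 = (-10/11, -18/11, 1/11, -9/11)

Orthogonality check:
  u_2 · u_1 = 0 (should be 0)
  u_3 · u_1 = 0 (should be 0)
  u_3 · u_2 = 0 (should be 0)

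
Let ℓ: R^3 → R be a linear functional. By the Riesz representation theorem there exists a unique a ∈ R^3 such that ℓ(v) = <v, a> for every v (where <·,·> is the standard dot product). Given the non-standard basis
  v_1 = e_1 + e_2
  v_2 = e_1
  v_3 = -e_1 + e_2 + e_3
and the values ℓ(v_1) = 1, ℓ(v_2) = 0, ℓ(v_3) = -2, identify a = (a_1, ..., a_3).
a = (0, 1, -3)

Write a = (a_1, ..., a_3) in the standard basis. For each basis vector v_i, ℓ(v_i) = <v_i, a> is a linear equation in the a_j's. Collect the n equations into a matrix system V a = ℓ, where row i of V is v_i (expressed in the standard basis). Since V is invertible (lower-triangular with 1s on the diagonal, up to permutation), solve by back-substitution:
  V =
[[1, 1, 0],
 [1, 0, 0],
 [-1, 1, 1]]
  V a = (1, 0, -2)
Solving gives a = (0, 1, -3).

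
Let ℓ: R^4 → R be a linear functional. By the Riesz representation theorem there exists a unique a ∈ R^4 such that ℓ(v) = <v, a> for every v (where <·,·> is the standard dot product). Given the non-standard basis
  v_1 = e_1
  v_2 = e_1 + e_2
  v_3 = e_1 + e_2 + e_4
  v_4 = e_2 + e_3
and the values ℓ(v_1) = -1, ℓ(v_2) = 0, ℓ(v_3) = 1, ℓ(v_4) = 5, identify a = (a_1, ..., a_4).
a = (-1, 1, 4, 1)

Write a = (a_1, ..., a_4) in the standard basis. For each basis vector v_i, ℓ(v_i) = <v_i, a> is a linear equation in the a_j's. Collect the n equations into a matrix system V a = ℓ, where row i of V is v_i (expressed in the standard basis). Since V is invertible (lower-triangular with 1s on the diagonal, up to permutation), solve by back-substitution:
  V =
[[1, 0, 0, 0],
 [1, 1, 0, 0],
 [1, 1, 0, 1],
 [0, 1, 1, 0]]
  V a = (-1, 0, 1, 5)
Solving gives a = (-1, 1, 4, 1).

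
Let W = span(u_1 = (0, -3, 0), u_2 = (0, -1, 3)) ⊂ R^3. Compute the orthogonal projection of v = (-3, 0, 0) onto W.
proj_W(v) = (0, 0, 0)

Set up U = [u_1 | ... | u_2] ∈ R^(3×2). The projector onto W = col(U) is P = U (U^T U)^(-1) U^T.
Compute U^T U =
  [9, 3]
  [3, 10],
and U^T v = (0, 0).
Solve U^T U · c = U^T v for the coefficients: c = (0, 0). The projection is proj_W(v) = U c.
Check: (v - proj_W(v)) · u_1 = 0  (should be 0).
Check: (v - proj_W(v)) · u_2 = 0  (should be 0).
Result: proj_W(v) = (0, 0, 0).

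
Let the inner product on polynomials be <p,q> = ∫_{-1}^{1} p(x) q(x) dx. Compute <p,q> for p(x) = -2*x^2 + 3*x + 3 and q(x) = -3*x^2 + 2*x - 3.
<p,q> = -68/5

Expand the product: p(x)·q(x) = 6*x^4 - 13*x^3 + 3*x^2 - 3*x - 9.
∫_{-1}^{1} of each monomial x^k gives [2/(k+1) if k even, 0 if k odd]. Integrating term-by-term (or equivalently evaluating the antiderivative F(x) = 6*x^5/5 - 13*x^4/4 + x^3 - 3*x^2/2 - 9*x at the endpoints):
  F(1) − F(−1) = -231/20 − (41/20) = -68/5.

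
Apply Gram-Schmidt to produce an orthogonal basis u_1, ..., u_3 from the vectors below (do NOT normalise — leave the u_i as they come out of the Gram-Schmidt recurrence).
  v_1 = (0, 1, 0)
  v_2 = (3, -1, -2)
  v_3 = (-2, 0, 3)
Orthogonal basis:
  u_1 = (0, 1, 0)
  u_2 = (3, 0, -2)
  u_3 = (10/13, 0, 15/13)

Apply the Gram-Schmidt recurrence
  u_1 = v_1
  u_i = v_i − Σ_{j<i} ((v_i · u_j) / (u_j · u_j)) · u_j.

Step by step this gives:
  u_1 = (0, 1, 0)
  u_2 = (3, 0, -2)
  u_3 = (10/13, 0, 15/13)

Orthogonality check:
  u_2 · u_1 = 0 (should be 0)
  u_3 · u_1 = 0 (should be 0)
  u_3 · u_2 = 0 (should be 0)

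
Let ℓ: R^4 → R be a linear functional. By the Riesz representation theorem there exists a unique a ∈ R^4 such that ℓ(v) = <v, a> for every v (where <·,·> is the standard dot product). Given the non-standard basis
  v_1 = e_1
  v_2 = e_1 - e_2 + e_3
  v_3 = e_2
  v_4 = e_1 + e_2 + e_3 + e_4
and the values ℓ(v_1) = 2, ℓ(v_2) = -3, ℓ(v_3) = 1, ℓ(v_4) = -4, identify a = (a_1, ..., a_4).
a = (2, 1, -4, -3)

Write a = (a_1, ..., a_4) in the standard basis. For each basis vector v_i, ℓ(v_i) = <v_i, a> is a linear equation in the a_j's. Collect the n equations into a matrix system V a = ℓ, where row i of V is v_i (expressed in the standard basis). Since V is invertible (lower-triangular with 1s on the diagonal, up to permutation), solve by back-substitution:
  V =
[[1, 0, 0, 0],
 [1, -1, 1, 0],
 [0, 1, 0, 0],
 [1, 1, 1, 1]]
  V a = (2, -3, 1, -4)
Solving gives a = (2, 1, -4, -3).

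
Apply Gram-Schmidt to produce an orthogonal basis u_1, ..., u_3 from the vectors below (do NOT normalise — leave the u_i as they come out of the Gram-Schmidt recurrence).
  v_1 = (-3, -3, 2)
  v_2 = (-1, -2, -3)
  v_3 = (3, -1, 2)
Orthogonal basis:
  u_1 = (-3, -3, 2)
  u_2 = (-13/22, -35/22, -36/11)
  u_3 = (56/23, -616/299, 168/299)

Apply the Gram-Schmidt recurrence
  u_1 = v_1
  u_i = v_i − Σ_{j<i} ((v_i · u_j) / (u_j · u_j)) · u_j.

Step by step this gives:
  u_1 = (-3, -3, 2)
  u_2 = (-13/22, -35/22, -36/11)
  u_3 = (56/23, -616/299, 168/299)

Orthogonality check:
  u_2 · u_1 = 0 (should be 0)
  u_3 · u_1 = 0 (should be 0)
  u_3 · u_2 = 0 (should be 0)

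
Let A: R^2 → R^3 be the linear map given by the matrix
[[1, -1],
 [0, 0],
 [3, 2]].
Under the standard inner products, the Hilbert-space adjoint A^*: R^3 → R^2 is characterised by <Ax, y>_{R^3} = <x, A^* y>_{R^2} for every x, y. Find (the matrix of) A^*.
A^* = A^T =
[[1, 0, 3],
 [-1, 0, 2]]

For real matrices with standard dot products, the defining identity <Ax, y> = <x, A^* y> gives (Ax)^T y = x^T (A^*) y, i.e. x^T A^T y = x^T (A^*) y. Since this holds for all x, y, we must have A^* = A^T. Therefore
A^* =
[[1, 0, 3],
 [-1, 0, 2]].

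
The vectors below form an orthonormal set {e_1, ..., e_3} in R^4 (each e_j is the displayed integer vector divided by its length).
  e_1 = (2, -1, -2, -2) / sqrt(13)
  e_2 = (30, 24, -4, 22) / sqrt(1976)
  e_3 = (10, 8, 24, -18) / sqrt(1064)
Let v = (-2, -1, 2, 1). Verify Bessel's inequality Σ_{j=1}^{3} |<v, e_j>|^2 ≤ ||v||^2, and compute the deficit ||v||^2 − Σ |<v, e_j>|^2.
Σ |<v, e_j>|^2 = 61/7; ||v||^2 = 10; deficit = 9/7

Write each e_j = u_j / sqrt(<u_j, u_j>) where u_j is the displayed integer vector. Then <v, e_j> = <v, u_j> / sqrt(<u_j, u_j>), so |<v, e_j>|^2 = <v, u_j>^2 / <u_j, u_j>.
Coefficients: <v, e_1> = -9/sqrt(13), <v, e_2> = -70/sqrt(1976), <v, e_3> = 2/sqrt(1064).
Square and sum: Σ |<v, e_j>|^2 = 61/7.
Compute ||v||^2 = v·v = 10.
Deficit = 10 − 61/7 = 9/7 ≥ 0, confirming Bessel's inequality. (The deficit equals ||v − Σ <v,e_j> e_j||^2, the squared distance from v to span{e_j}.)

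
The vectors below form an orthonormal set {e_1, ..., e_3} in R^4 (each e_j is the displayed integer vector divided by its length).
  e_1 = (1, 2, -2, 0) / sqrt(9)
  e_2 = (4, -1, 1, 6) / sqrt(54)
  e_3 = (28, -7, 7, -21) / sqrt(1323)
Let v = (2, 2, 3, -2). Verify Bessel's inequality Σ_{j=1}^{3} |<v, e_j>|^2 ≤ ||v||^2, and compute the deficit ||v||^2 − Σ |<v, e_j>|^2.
Σ |<v, e_j>|^2 = 17/2; ||v||^2 = 21; deficit = 25/2

Write each e_j = u_j / sqrt(<u_j, u_j>) where u_j is the displayed integer vector. Then <v, e_j> = <v, u_j> / sqrt(<u_j, u_j>), so |<v, e_j>|^2 = <v, u_j>^2 / <u_j, u_j>.
Coefficients: <v, e_1> = 0/sqrt(9), <v, e_2> = -3/sqrt(54), <v, e_3> = 105/sqrt(1323).
Square and sum: Σ |<v, e_j>|^2 = 17/2.
Compute ||v||^2 = v·v = 21.
Deficit = 21 − 17/2 = 25/2 ≥ 0, confirming Bessel's inequality. (The deficit equals ||v − Σ <v,e_j> e_j||^2, the squared distance from v to span{e_j}.)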